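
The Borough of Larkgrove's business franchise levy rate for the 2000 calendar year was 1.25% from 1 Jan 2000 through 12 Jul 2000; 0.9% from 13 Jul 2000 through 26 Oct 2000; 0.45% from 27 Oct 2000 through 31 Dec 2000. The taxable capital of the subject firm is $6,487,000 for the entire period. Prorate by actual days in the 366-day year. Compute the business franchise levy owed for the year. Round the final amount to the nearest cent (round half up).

$65,153.58

1 Jan – 12 Jul 2000: 194 days at 1.25% → $6,487,000 × 1.25% × 194/366 = $42,980.8060
13 Jul – 26 Oct 2000: 106 days at 0.9% → $6,487,000 × 0.9% × 106/366 = $16,908.7377
27 Oct – 31 Dec 2000: 66 days at 0.45% → $6,487,000 × 0.45% × 66/366 = $5,264.0410
Total = $65,153.5847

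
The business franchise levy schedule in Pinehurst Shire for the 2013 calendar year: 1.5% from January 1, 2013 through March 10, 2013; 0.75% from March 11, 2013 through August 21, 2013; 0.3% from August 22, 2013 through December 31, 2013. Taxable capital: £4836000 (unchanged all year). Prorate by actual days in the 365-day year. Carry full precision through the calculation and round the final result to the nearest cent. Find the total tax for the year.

£35256.43

January 1 – March 10, 2013: 69 days at 1.5% → £4836000 × 1.5% × 69/365 = £13713.0411
March 11 – August 21, 2013: 164 days at 0.75% → £4836000 × 0.75% × 164/365 = £16296.6575
August 22 – December 31, 2013: 132 days at 0.3% → £4836000 × 0.3% × 132/365 = £5246.7288
Total = £35256.4274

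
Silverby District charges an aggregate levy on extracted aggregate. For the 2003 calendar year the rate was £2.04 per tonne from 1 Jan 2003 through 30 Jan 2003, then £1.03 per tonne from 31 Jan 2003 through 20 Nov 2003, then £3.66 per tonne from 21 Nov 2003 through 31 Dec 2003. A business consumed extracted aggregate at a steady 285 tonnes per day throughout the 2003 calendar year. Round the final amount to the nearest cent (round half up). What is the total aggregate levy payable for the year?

£146,512.80

1 Jan – 30 Jan 2003: 30 days × 285 tonnes/day = 8,550 tonnes at £2.04/tonne → £17,442.00
31 Jan – 20 Nov 2003: 294 days × 285 tonnes/day = 83,790 tonnes at £1.03/tonne → £86,303.70
21 Nov – 31 Dec 2003: 41 days × 285 tonnes/day = 11,685 tonnes at £3.66/tonne → £42,767.10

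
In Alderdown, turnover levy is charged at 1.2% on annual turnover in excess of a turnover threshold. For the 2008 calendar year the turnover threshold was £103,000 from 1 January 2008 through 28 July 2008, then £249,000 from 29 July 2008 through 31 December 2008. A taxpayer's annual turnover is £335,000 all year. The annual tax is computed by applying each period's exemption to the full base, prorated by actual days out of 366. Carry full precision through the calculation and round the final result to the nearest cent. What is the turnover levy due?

1 January – 28 July 2008: 210 days, exemption £103,000 → (£335,000 − £103,000) × 1.2% × 210/366 = £1,597.3770
29 July – 31 December 2008: 156 days, exemption £249,000 → (£335,000 − £249,000) × 1.2% × 156/366 = £439.8689
Total = £2,037.2459

£2,037.25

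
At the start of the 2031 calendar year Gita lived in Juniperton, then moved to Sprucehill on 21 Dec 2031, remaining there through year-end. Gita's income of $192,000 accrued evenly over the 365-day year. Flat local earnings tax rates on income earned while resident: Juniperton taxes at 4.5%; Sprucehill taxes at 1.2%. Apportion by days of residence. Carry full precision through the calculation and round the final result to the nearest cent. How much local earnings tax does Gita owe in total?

Juniperton, 1 Jan – 20 Dec 2031: 354 days → $192,000 × 4.5% × 354/365 = $8,379.6164
Sprucehill, 21 Dec – 31 Dec 2031: 11 days → $192,000 × 1.2% × 11/365 = $69.4356
Total = $8,449.0521

$8,449.05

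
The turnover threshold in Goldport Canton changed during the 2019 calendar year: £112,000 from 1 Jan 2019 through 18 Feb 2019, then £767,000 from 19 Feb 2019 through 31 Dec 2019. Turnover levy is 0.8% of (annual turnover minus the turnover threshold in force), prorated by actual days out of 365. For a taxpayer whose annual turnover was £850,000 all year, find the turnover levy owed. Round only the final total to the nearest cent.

1 Jan – 18 Feb 2019: 49 days, exemption £112,000 → (£850,000 − £112,000) × 0.8% × 49/365 = £792.5918
19 Feb – 31 Dec 2019: 316 days, exemption £767,000 → (£850,000 − £767,000) × 0.8% × 316/365 = £574.8603
Total = £1,367.4521

£1,367.45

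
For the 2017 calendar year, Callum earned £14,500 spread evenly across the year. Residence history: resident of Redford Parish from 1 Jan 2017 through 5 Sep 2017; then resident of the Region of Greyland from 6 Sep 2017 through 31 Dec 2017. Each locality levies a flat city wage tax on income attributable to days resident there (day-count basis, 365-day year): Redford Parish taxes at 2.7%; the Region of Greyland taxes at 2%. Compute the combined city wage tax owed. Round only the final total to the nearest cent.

Redford Parish, 1 Jan – 5 Sep 2017: 248 days → £14,500 × 2.7% × 248/365 = £266.0055
The Region of Greyland, 6 Sep – 31 Dec 2017: 117 days → £14,500 × 2% × 117/365 = £92.9589
Total = £358.9644

£358.96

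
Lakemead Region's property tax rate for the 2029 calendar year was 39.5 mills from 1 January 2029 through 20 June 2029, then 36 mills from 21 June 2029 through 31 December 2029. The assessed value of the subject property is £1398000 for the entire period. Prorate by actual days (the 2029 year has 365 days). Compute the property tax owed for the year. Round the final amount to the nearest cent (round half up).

£52620.34

1 January – 20 June 2029: 171 days at 39.5 mills → £1398000 × 3.95% × 171/365 = £25870.6603
21 June – 31 December 2029: 194 days at 36 mills → £1398000 × 3.6% × 194/365 = £26749.6767
Total = £52620.3370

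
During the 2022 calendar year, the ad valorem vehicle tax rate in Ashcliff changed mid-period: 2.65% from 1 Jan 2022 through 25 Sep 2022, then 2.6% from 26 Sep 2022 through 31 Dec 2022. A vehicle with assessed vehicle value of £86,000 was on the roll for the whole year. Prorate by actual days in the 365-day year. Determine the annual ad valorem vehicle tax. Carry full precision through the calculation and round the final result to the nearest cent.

£2,267.57

1 Jan – 25 Sep 2022: 268 days at 2.65% → £86,000 × 2.65% × 268/365 = £1,673.3479
26 Sep – 31 Dec 2022: 97 days at 2.6% → £86,000 × 2.6% × 97/365 = £594.2247
Total = £2,267.5726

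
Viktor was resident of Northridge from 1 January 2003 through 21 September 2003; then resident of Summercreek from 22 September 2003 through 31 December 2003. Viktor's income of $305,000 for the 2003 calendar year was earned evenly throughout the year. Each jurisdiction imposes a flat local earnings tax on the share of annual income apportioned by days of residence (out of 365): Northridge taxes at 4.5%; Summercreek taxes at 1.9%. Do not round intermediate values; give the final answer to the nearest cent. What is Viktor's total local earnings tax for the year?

$11,530.67

Northridge, 1 January – 21 September 2003: 264 days → $305,000 × 4.5% × 264/365 = $9,927.1233
Summercreek, 22 September – 31 December 2003: 101 days → $305,000 × 1.9% × 101/365 = $1,603.5479
Total = $11,530.6712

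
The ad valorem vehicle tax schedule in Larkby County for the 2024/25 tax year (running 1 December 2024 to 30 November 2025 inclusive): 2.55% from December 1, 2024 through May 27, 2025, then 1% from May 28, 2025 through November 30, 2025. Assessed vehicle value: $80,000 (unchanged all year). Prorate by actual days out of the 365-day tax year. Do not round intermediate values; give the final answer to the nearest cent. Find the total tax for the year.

$1,404.71

December 1, 2024 – May 27, 2025: 178 days at 2.55% → $80,000 × 2.55% × 178/365 = $994.8493
May 28 – November 30, 2025: 187 days at 1% → $80,000 × 1% × 187/365 = $409.8630
Total = $1,404.7123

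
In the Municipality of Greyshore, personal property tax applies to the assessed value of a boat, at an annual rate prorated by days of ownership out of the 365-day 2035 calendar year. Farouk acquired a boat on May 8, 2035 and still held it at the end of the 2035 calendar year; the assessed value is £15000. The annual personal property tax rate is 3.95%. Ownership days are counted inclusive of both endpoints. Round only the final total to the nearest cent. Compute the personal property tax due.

£386.34

Days held (May 8 – December 31, 2035): 238 out of 365
Tax = £15000 × 3.95% × 238/365 = £386.3425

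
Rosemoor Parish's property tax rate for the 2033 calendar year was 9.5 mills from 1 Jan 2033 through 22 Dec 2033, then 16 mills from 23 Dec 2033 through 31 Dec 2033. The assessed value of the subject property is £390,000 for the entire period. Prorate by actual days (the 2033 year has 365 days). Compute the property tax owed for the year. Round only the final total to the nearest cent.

£3,767.51

1 Jan – 22 Dec 2033: 356 days at 9.5 mills → £390,000 × 0.95% × 356/365 = £3,613.6438
23 Dec – 31 Dec 2033: 9 days at 16 mills → £390,000 × 1.6% × 9/365 = £153.8630
Total = £3,767.5068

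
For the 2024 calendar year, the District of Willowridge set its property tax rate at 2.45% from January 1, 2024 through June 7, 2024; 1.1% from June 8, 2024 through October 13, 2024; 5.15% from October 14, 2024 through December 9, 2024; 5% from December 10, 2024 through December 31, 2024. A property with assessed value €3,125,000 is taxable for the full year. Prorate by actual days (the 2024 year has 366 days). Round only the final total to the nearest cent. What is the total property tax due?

€79,738.73

January 1 – June 7, 2024: 159 days at 2.45% → €3,125,000 × 2.45% × 159/366 = €33,260.7582
June 8 – October 13, 2024: 128 days at 1.1% → €3,125,000 × 1.1% × 128/366 = €12,021.8579
October 14 – December 9, 2024: 57 days at 5.15% → €3,125,000 × 5.15% × 57/366 = €25,064.0369
December 10 – December 31, 2024: 22 days at 5% → €3,125,000 × 5% × 22/366 = €9,392.0765
Total = €79,738.7295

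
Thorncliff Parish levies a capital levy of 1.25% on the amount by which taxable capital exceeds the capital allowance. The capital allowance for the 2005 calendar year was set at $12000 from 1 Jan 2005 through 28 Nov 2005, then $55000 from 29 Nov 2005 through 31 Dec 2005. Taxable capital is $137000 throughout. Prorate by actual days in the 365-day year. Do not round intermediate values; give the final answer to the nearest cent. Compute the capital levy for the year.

$1513.90

1 Jan – 28 Nov 2005: 332 days, exemption $12000 → ($137000 − $12000) × 1.25% × 332/365 = $1421.2329
29 Nov – 31 Dec 2005: 33 days, exemption $55000 → ($137000 − $55000) × 1.25% × 33/365 = $92.6712
Total = $1513.9041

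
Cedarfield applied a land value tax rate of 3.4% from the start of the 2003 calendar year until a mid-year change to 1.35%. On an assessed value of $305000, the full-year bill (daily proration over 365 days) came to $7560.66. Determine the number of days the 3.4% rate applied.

201 days

Let d = days at the first rate; then 365 − d days at the second rate.
$305000 × [3.4%·d + 1.35%·(365−d)] / 365 = $7560.66
Solving gives d = 201, so the new rate took effect on 21 July 2003.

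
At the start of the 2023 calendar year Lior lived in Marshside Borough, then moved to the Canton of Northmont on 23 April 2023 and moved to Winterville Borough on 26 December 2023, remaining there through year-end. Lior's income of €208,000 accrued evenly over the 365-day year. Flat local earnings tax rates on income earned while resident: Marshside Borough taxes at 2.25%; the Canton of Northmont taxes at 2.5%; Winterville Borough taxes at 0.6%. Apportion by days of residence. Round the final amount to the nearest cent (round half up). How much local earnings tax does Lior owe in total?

Marshside Borough, 1 January – 22 April 2023: 112 days → €208,000 × 2.25% × 112/365 = €1,436.0548
The Canton of Northmont, 23 April – 25 December 2023: 247 days → €208,000 × 2.5% × 247/365 = €3,518.9041
Winterville Borough, 26 December – 31 December 2023: 6 days → €208,000 × 0.6% × 6/365 = €20.5151
Total = €4,975.4740

€4,975.47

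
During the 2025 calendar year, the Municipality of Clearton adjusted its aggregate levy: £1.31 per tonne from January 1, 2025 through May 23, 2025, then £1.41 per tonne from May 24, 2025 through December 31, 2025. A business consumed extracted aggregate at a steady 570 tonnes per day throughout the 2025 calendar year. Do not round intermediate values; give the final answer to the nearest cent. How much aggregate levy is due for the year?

£285199.50

January 1 – May 23, 2025: 143 days × 570 tonnes/day = 81,510 tonnes at £1.31/tonne → £106778.10
May 24 – December 31, 2025: 222 days × 570 tonnes/day = 126,540 tonnes at £1.41/tonne → £178421.40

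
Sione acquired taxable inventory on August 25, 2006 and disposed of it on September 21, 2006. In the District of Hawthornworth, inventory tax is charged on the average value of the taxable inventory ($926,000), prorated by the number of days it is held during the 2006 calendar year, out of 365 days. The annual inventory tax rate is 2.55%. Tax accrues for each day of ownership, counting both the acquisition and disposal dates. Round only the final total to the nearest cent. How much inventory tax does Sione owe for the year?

Days held (August 25 – September 21, 2006): 28 out of 365
Tax = $926,000 × 2.55% × 28/365 = $1,811.4082

$1,811.41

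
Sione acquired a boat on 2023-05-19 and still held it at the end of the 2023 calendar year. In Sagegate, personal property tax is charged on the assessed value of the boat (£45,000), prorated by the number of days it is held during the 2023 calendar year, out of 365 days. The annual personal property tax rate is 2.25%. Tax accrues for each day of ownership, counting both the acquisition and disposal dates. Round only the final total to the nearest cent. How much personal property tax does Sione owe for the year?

Days held (2023-05-19 to 2023-12-31): 227 out of 365
Tax = £45,000 × 2.25% × 227/365 = £629.6918

£629.69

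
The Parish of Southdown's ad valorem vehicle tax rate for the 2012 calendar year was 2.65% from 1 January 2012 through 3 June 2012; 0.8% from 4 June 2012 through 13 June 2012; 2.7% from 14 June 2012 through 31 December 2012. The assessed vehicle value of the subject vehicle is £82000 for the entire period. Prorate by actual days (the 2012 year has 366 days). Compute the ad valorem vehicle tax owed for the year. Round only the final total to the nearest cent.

1 January – 3 June 2012: 155 days at 2.65% → £82000 × 2.65% × 155/366 = £920.2596
4 June – 13 June 2012: 10 days at 0.8% → £82000 × 0.8% × 10/366 = £17.9235
14 June – 31 December 2012: 201 days at 2.7% → £82000 × 2.7% × 201/366 = £1215.8852
Total = £2154.0683

£2154.07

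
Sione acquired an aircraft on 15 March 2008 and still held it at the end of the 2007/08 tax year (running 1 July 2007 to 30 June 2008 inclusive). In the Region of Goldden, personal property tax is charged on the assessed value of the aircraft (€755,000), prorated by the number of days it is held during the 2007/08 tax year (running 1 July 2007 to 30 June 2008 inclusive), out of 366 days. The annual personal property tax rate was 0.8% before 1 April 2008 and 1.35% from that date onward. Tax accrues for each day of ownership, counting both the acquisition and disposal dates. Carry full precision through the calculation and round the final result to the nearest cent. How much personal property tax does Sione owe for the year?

15 March – 31 March 2008: 17 days at 0.8% → €755,000 × 0.8% × 17/366 = €280.5464
1 April – 30 June 2008: 91 days at 1.35% → €755,000 × 1.35% × 91/366 = €2,534.2008
Total = €2,814.7473

€2,814.75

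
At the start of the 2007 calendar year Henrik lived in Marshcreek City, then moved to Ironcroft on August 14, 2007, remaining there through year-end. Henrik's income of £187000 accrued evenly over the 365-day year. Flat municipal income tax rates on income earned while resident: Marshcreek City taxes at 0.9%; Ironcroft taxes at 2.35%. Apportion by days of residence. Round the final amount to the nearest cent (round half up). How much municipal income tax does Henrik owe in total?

Marshcreek City, January 1 – August 13, 2007: 225 days → £187000 × 0.9% × 225/365 = £1037.4658
Ironcroft, August 14 – December 31, 2007: 140 days → £187000 × 2.35% × 140/365 = £1685.5616
Total = £2723.0274

£2723.03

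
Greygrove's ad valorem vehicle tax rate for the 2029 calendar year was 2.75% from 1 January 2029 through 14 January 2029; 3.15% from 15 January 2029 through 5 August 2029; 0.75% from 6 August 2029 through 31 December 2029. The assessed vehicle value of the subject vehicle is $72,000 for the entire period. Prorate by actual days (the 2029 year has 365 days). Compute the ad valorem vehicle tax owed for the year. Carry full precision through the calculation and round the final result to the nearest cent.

1 January – 14 January 2029: 14 days at 2.75% → $72,000 × 2.75% × 14/365 = $75.9452
15 January – 5 August 2029: 203 days at 3.15% → $72,000 × 3.15% × 203/365 = $1,261.3808
6 August – 31 December 2029: 148 days at 0.75% → $72,000 × 0.75% × 148/365 = $218.9589
Total = $1,556.2849

$1,556.28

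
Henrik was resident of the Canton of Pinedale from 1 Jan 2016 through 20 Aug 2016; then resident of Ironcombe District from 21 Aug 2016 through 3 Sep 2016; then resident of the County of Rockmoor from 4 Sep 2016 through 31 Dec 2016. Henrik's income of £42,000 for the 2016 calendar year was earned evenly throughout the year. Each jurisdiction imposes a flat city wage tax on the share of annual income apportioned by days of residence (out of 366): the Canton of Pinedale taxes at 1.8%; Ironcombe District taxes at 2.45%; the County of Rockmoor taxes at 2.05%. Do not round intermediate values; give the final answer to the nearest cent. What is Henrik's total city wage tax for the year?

The Canton of Pinedale, 1 Jan – 20 Aug 2016: 233 days → £42,000 × 1.8% × 233/366 = £481.2787
Ironcombe District, 21 Aug – 3 Sep 2016: 14 days → £42,000 × 2.45% × 14/366 = £39.3607
The County of Rockmoor, 4 Sep – 31 Dec 2016: 119 days → £42,000 × 2.05% × 119/366 = £279.9426
Total = £800.5820

£800.58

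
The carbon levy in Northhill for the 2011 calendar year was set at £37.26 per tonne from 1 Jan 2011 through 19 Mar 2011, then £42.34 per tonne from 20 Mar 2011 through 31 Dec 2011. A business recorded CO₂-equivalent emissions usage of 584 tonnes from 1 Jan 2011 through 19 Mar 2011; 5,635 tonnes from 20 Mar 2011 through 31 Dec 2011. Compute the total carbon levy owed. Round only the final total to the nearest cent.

£260345.74

1 Jan – 19 Mar 2011: 584 tonnes at £37.26/tonne → £21759.84
20 Mar – 31 Dec 2011: 5,635 tonnes at £42.34/tonne → £238585.90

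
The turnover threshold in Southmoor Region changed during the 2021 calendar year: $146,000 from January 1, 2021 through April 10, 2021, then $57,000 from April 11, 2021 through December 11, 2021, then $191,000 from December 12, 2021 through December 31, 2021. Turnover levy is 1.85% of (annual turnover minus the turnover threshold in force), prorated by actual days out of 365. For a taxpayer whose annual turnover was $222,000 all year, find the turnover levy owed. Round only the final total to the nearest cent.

January 1 – April 10, 2021: 100 days, exemption $146,000 → ($222,000 − $146,000) × 1.85% × 100/365 = $385.2055
April 11 – December 11, 2021: 245 days, exemption $57,000 → ($222,000 − $57,000) × 1.85% × 245/365 = $2,048.9384
December 12 – December 31, 2021: 20 days, exemption $191,000 → ($222,000 − $191,000) × 1.85% × 20/365 = $31.4247
Total = $2,465.5685

$2,465.57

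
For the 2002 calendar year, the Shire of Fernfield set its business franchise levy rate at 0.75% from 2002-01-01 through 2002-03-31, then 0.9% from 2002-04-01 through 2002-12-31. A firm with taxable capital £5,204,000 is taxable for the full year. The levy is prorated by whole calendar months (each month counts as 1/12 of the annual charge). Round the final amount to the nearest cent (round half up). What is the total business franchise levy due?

£44,884.50

2002-01-01 to 2002-03-31: 3 months at 0.75% → £5,204,000 × 0.75% × 3/12 = £9,757.5000
2002-04-01 to 2002-12-31: 9 months at 0.9% → £5,204,000 × 0.9% × 9/12 = £35,127.0000
Total = £44,884.5000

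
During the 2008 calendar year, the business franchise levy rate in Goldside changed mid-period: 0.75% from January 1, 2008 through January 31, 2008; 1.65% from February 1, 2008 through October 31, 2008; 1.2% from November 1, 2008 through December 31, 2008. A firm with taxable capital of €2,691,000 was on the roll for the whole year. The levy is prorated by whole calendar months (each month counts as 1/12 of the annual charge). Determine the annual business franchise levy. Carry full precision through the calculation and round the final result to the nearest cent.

€40,365.00

January 1 – January 31, 2008: 1 month at 0.75% → €2,691,000 × 0.75% × 1/12 = €1,681.8750
February 1 – October 31, 2008: 9 months at 1.65% → €2,691,000 × 1.65% × 9/12 = €33,301.1250
November 1 – December 31, 2008: 2 months at 1.2% → €2,691,000 × 1.2% × 2/12 = €5,382.0000
Total = €40,365.0000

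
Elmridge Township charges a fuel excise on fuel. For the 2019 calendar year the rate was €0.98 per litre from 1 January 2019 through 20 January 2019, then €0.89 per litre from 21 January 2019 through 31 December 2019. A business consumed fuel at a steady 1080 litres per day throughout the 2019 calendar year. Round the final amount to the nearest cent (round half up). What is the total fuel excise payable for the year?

1 January – 20 January 2019: 20 days × 1080 litres/day = 21,600 litres at €0.98/litre → €21,168.00
21 January – 31 December 2019: 345 days × 1080 litres/day = 372,600 litres at €0.89/litre → €331,614.00

€352,782.00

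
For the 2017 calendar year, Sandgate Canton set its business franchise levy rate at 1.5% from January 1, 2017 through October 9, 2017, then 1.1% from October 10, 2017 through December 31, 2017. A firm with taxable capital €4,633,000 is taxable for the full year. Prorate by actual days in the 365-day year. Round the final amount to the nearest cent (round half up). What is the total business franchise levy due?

€65,280.87

January 1 – October 9, 2017: 282 days at 1.5% → €4,633,000 × 1.5% × 282/365 = €53,692.0274
October 10 – December 31, 2017: 83 days at 1.1% → €4,633,000 × 1.1% × 83/365 = €11,588.8466
Total = €65,280.8740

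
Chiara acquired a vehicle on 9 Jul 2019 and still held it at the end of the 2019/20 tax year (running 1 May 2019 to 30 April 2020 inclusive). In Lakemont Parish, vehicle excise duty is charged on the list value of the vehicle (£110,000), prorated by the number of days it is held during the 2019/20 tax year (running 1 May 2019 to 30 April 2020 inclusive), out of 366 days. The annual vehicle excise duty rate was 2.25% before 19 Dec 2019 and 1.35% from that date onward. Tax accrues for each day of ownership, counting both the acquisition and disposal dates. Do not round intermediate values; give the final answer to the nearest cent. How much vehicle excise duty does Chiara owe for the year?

£1,645.94

9 Jul – 18 Dec 2019: 163 days at 2.25% → £110,000 × 2.25% × 163/366 = £1,102.2541
19 Dec 2019 – 30 Apr 2020: 134 days at 1.35% → £110,000 × 1.35% × 134/366 = £543.6885
Total = £1,645.9426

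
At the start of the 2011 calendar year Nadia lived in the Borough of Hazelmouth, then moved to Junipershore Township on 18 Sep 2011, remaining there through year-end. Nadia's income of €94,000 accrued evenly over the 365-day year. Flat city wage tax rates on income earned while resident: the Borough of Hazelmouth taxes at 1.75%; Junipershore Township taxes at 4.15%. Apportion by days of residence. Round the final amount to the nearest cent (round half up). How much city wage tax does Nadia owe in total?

The Borough of Hazelmouth, 1 Jan – 17 Sep 2011: 260 days → €94,000 × 1.75% × 260/365 = €1,171.7808
Junipershore Township, 18 Sep – 31 Dec 2011: 105 days → €94,000 × 4.15% × 105/365 = €1,122.2055
Total = €2,293.9863

€2,293.99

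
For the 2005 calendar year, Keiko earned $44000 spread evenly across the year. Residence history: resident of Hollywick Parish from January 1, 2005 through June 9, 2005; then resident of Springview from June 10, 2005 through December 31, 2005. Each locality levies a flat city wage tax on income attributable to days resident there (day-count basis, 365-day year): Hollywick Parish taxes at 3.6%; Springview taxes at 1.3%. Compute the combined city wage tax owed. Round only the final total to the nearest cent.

$1015.62

Hollywick Parish, January 1 – June 9, 2005: 160 days → $44000 × 3.6% × 160/365 = $694.3562
Springview, June 10 – December 31, 2005: 205 days → $44000 × 1.3% × 205/365 = $321.2603
Total = $1015.6164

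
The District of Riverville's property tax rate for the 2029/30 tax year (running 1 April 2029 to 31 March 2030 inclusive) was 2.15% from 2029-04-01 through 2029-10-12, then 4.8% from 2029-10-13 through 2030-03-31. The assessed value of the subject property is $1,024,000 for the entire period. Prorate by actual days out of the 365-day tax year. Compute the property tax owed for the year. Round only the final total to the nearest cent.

2029-04-01 to 2029-10-12: 195 days at 2.15% → $1,024,000 × 2.15% × 195/365 = $11,761.9726
2029-10-13 to 2030-03-31: 170 days at 4.8% → $1,024,000 × 4.8% × 170/365 = $22,892.7123
Total = $34,654.6849

$34,654.68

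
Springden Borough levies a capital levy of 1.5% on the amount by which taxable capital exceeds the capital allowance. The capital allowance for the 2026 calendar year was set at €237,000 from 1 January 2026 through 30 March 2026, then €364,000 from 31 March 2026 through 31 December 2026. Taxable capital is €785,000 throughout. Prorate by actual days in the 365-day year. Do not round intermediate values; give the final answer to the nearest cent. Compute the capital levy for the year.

1 January – 30 March 2026: 89 days, exemption €237,000 → (€785,000 − €237,000) × 1.5% × 89/365 = €2,004.3288
31 March – 31 December 2026: 276 days, exemption €364,000 → (€785,000 − €364,000) × 1.5% × 276/365 = €4,775.1781
Total = €6,779.5068

€6,779.51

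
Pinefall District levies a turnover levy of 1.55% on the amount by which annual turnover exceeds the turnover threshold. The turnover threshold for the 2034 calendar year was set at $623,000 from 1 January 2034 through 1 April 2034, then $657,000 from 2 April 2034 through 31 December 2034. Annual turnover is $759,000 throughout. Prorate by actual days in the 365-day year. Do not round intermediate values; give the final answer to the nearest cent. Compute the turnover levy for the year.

1 January – 1 April 2034: 91 days, exemption $623,000 → ($759,000 − $623,000) × 1.55% × 91/365 = $525.5562
2 April – 31 December 2034: 274 days, exemption $657,000 → ($759,000 − $657,000) × 1.55% × 274/365 = $1,186.8329
Total = $1,712.3890

$1,712.39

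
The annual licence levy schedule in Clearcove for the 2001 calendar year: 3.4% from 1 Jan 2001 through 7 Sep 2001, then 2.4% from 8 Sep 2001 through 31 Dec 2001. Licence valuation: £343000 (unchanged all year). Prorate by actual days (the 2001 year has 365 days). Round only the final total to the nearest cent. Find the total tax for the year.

1 Jan – 7 Sep 2001: 250 days at 3.4% → £343000 × 3.4% × 250/365 = £7987.6712
8 Sep – 31 Dec 2001: 115 days at 2.4% → £343000 × 2.4% × 115/365 = £2593.6438
Total = £10581.3151

£10581.32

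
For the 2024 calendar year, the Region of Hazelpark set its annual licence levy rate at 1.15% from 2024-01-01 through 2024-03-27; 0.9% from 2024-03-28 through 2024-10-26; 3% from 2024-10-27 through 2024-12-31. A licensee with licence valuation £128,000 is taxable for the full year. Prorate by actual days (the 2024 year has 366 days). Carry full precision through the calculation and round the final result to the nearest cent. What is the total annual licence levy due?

£1,712.79

2024-01-01 to 2024-03-27: 87 days at 1.15% → £128,000 × 1.15% × 87/366 = £349.9016
2024-03-28 to 2024-10-26: 213 days at 0.9% → £128,000 × 0.9% × 213/366 = £670.4262
2024-10-27 to 2024-12-31: 66 days at 3% → £128,000 × 3% × 66/366 = £692.4590
Total = £1,712.7869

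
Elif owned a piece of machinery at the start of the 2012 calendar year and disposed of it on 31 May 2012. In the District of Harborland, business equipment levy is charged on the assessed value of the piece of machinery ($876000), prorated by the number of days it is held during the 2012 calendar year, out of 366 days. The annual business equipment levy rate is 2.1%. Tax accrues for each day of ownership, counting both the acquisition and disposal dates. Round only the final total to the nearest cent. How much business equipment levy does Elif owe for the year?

Days held (1 January – 31 May 2012): 152 out of 366
Tax = $876000 × 2.1% × 152/366 = $7639.8689

$7639.87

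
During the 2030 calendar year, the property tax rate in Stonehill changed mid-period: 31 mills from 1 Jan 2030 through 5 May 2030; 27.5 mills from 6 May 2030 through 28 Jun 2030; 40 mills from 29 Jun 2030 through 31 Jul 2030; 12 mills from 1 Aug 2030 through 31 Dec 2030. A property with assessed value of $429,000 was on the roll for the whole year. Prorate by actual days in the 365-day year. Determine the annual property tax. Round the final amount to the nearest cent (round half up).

$10,009.22

1 Jan – 5 May 2030: 125 days at 31 mills → $429,000 × 3.1% × 125/365 = $4,554.4521
6 May – 28 Jun 2030: 54 days at 27.5 mills → $429,000 × 2.75% × 54/365 = $1,745.3836
29 Jun – 31 Jul 2030: 33 days at 40 mills → $429,000 × 4% × 33/365 = $1,551.4521
1 Aug – 31 Dec 2030: 153 days at 12 mills → $429,000 × 1.2% × 153/365 = $2,157.9288
Total = $10,009.2164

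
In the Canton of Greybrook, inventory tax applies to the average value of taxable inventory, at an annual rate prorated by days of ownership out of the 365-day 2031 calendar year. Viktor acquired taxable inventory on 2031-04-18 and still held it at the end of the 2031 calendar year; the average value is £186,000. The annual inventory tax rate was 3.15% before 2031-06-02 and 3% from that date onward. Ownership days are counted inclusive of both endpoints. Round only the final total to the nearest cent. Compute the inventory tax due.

£3,978.62

2031-04-18 to 2031-06-01: 45 days at 3.15% → £186,000 × 3.15% × 45/365 = £722.3425
2031-06-02 to 2031-12-31: 213 days at 3% → £186,000 × 3% × 213/365 = £3,256.2740
Total = £3,978.6164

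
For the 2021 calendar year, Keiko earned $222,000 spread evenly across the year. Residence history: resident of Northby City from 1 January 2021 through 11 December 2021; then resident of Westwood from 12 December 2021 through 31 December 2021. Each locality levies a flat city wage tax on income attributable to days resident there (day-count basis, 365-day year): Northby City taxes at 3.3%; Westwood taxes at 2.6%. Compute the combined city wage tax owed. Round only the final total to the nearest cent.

Northby City, 1 January – 11 December 2021: 345 days → $222,000 × 3.3% × 345/365 = $6,924.5753
Westwood, 12 December – 31 December 2021: 20 days → $222,000 × 2.6% × 20/365 = $316.2740
Total = $7,240.8493

$7,240.85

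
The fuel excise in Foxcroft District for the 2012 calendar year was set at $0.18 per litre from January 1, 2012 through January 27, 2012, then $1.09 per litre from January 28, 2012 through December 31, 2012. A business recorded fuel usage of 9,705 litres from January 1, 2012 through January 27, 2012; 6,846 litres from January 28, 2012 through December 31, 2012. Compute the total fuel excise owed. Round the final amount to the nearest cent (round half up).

January 1 – January 27, 2012: 9,705 litres at $0.18/litre → $1,746.90
January 28 – December 31, 2012: 6,846 litres at $1.09/litre → $7,462.14

$9,209.04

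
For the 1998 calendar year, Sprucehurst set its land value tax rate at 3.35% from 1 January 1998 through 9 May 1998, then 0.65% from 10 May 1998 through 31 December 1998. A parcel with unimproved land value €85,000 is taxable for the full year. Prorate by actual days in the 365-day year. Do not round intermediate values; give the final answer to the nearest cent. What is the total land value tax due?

1 January – 9 May 1998: 129 days at 3.35% → €85,000 × 3.35% × 129/365 = €1,006.3767
10 May – 31 December 1998: 236 days at 0.65% → €85,000 × 0.65% × 236/365 = €357.2329
Total = €1,363.6096

€1,363.61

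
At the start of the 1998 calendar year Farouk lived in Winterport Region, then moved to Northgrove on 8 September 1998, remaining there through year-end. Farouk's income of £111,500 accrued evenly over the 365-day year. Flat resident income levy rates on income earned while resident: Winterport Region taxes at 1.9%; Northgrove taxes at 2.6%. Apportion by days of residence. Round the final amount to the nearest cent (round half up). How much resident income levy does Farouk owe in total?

Winterport Region, 1 January – 7 September 1998: 250 days → £111,500 × 1.9% × 250/365 = £1,451.0274
Northgrove, 8 September – 31 December 1998: 115 days → £111,500 × 2.6% × 115/365 = £913.3836
Total = £2,364.4110

£2,364.41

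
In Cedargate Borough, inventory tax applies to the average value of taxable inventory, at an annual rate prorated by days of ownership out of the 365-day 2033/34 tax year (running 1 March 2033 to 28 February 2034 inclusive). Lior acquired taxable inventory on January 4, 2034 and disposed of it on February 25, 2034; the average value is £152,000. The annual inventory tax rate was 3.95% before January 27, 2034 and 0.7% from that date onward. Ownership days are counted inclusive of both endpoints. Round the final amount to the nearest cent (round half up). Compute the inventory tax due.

January 4 – January 26, 2034: 23 days at 3.95% → £152,000 × 3.95% × 23/365 = £378.3342
January 27 – February 25, 2034: 30 days at 0.7% → £152,000 × 0.7% × 30/365 = £87.4521
Total = £465.7863

£465.79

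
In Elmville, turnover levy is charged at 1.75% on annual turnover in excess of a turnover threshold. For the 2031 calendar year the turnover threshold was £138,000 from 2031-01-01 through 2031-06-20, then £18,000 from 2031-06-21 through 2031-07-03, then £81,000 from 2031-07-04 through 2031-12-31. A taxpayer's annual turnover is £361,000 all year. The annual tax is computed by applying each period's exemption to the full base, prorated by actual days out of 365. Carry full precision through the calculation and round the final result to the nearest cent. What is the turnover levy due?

£4,471.95

2031-01-01 to 2031-06-20: 171 days, exemption £138,000 → (£361,000 − £138,000) × 1.75% × 171/365 = £1,828.2945
2031-06-21 to 2031-07-03: 13 days, exemption £18,000 → (£361,000 − £18,000) × 1.75% × 13/365 = £213.7877
2031-07-04 to 2031-12-31: 181 days, exemption £81,000 → (£361,000 − £81,000) × 1.75% × 181/365 = £2,429.8630
Total = £4,471.9452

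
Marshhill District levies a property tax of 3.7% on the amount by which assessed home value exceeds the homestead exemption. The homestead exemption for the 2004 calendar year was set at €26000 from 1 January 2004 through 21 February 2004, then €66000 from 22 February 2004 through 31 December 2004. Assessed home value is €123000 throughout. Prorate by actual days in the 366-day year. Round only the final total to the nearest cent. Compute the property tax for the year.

1 January – 21 February 2004: 52 days, exemption €26000 → (€123000 − €26000) × 3.7% × 52/366 = €509.9126
22 February – 31 December 2004: 314 days, exemption €66000 → (€123000 − €66000) × 3.7% × 314/366 = €1809.3607
Total = €2319.2732

€2319.27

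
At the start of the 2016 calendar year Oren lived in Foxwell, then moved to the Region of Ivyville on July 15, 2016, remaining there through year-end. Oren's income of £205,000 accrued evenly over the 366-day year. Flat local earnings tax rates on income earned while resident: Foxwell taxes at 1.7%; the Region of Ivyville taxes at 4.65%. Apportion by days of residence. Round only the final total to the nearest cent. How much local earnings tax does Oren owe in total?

Foxwell, January 1 – July 14, 2016: 196 days → £205,000 × 1.7% × 196/366 = £1,866.2842
The Region of Ivyville, July 15 – December 31, 2016: 170 days → £205,000 × 4.65% × 170/366 = £4,427.6639
Total = £6,293.9481

£6,293.95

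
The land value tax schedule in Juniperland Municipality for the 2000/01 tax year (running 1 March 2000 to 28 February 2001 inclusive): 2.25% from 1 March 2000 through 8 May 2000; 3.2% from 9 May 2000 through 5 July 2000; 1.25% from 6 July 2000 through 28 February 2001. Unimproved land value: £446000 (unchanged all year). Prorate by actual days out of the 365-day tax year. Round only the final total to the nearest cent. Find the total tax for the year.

1 March – 8 May 2000: 69 days at 2.25% → £446000 × 2.25% × 69/365 = £1897.0274
9 May – 5 July 2000: 58 days at 3.2% → £446000 × 3.2% × 58/365 = £2267.8795
6 July 2000 – 28 February 2001: 238 days at 1.25% → £446000 × 1.25% × 238/365 = £3635.2055
Total = £7800.1123

£7800.11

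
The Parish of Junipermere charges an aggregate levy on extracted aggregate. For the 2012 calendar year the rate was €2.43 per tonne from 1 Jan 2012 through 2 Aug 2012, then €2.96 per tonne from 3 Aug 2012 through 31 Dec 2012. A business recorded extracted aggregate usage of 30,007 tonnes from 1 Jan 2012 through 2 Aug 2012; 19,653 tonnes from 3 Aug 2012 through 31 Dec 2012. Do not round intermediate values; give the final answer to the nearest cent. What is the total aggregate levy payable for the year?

1 Jan – 2 Aug 2012: 30,007 tonnes at €2.43/tonne → €72,917.01
3 Aug – 31 Dec 2012: 19,653 tonnes at €2.96/tonne → €58,172.88

€131,089.89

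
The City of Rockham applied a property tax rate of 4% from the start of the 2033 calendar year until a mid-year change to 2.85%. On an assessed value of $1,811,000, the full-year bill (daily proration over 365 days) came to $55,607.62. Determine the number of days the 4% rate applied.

Let d = days at the first rate; then 365 − d days at the second rate.
$1,811,000 × [4%·d + 2.85%·(365−d)] / 365 = $55,607.62
Solving gives d = 70, so the new rate took effect on March 12, 2033.

70 days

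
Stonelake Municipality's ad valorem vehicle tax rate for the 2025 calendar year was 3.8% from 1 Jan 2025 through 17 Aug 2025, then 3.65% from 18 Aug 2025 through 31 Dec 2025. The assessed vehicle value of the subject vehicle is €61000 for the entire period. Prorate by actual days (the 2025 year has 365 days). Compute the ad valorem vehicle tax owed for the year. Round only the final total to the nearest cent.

€2283.91

1 Jan – 17 Aug 2025: 229 days at 3.8% → €61000 × 3.8% × 229/365 = €1454.3068
18 Aug – 31 Dec 2025: 136 days at 3.65% → €61000 × 3.65% × 136/365 = €829.6000
Total = €2283.9068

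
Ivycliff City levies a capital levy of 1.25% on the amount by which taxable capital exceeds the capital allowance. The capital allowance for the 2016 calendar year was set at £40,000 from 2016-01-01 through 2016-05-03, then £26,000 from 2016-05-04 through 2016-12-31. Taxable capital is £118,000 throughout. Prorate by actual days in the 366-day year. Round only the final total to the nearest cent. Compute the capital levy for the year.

£1,090.71

2016-01-01 to 2016-05-03: 124 days, exemption £40,000 → (£118,000 − £40,000) × 1.25% × 124/366 = £330.3279
2016-05-04 to 2016-12-31: 242 days, exemption £26,000 → (£118,000 − £26,000) × 1.25% × 242/366 = £760.3825
Total = £1,090.7104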